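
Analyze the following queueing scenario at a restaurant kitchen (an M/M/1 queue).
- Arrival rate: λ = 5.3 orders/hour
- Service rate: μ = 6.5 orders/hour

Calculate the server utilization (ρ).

Server utilization: ρ = λ/μ
ρ = 5.3/6.5 = 0.8154
The server is busy 81.54% of the time.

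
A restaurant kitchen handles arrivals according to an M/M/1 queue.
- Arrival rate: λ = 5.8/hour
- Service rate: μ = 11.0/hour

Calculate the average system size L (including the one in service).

ρ = λ/μ = 5.8/11.0 = 0.5273
For M/M/1: L = λ/(μ-λ)
L = 5.8/(11.0-5.8) = 5.8/5.20
L = 1.1154 orders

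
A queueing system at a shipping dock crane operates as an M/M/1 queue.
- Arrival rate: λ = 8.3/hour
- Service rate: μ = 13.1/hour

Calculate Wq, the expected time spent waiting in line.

First, compute utilization: ρ = λ/μ = 8.3/13.1 = 0.6336
For M/M/1: Wq = λ/(μ(μ-λ))
Wq = 8.3/(13.1 × (13.1-8.3))
Wq = 8.3/(13.1 × 4.80)
Wq = 0.1320 hours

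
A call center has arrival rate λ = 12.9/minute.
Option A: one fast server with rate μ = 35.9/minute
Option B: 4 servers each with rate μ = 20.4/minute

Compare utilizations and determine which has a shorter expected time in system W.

Option A: single server μ = 35.9 (M/M/1)
  ρ_A = 12.9/35.9 = 0.3593
  W_A = 1/(μ-λ) = 1/(35.9-12.9) = 1/23.00 = 0.04348

Option B: 4 servers μ = 20.4 (M/M/4)
  ρ_B = λ/(cμ) = 12.9/(4×20.4) = 0.1581
  Offered load a = λ/μ = cρ = 12.9/20.4 = 0.6324
  P₀ = [ Σₙ₌₀^3 aⁿ/n! + a^4/(4!(1-ρ)) ]⁻¹
  Σ = a^0/0! + a^1/1! + a^2/2! + a^3/3! = 1.0000 + 0.6324 + 0.1999 + 0.04214 = 1.8744
  a^4/(4!(1-ρ)) = 0.159896/(24 × 0.841912) = 0.007913
  P₀ = 1/(1.8744 + 0.007913) = 0.5313
  Lq = P₀·a^4·ρ / (4!(1-ρ)²) = 0.53125 × 0.15990 × 0.15809 / (24 × 0.70882) = 0.0007894
  Wq_B = Lq/λ = 0.0007894/12.9 = 0.00006119
  W_B = Wq_B + 1/μ = 0.00006119 + 0.04902 = 0.04908

Since W_A = 0.04348 < W_B = 0.04908, Option A (single fast server) has the shorter time in system.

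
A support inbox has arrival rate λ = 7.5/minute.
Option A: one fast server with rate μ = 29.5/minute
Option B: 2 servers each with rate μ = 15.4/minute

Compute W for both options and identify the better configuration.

Option A: single server μ = 29.5 (M/M/1)
  ρ_A = 7.5/29.5 = 0.2542
  W_A = 1/(μ-λ) = 1/(29.5-7.5) = 1/22.00 = 0.04545

Option B: 2 servers μ = 15.4 (M/M/2)
  ρ_B = λ/(cμ) = 7.5/(2×15.4) = 0.2435
  Offered load a = λ/μ = cρ = 7.5/15.4 = 0.4870
  P₀ = [ Σₙ₌₀^1 aⁿ/n! + a^2/(2!(1-ρ)) ]⁻¹
  Σ = a^0/0! + a^1/1! = 1.0000 + 0.4870 = 1.4870
  a^2/(2!(1-ρ)) = 0.2372/(2 × 0.7565) = 0.1568
  P₀ = 1/(1.4870 + 0.15676) = 0.6084
  Lq = P₀·a^2·ρ / (2!(1-ρ)²) = 0.6084 × 0.2372 × 0.2435 / (2 × 0.5723) = 0.03070
  Wq_B = Lq/λ = 0.03070/7.5 = 0.004093
  W_B = Wq_B + 1/μ = 0.004093 + 0.06494 = 0.06903

Since W_A = 0.04545 < W_B = 0.06903, Option A (single fast server) has the shorter time in system.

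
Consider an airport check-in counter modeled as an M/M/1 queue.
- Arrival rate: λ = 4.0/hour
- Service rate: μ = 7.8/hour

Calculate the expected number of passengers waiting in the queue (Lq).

ρ = λ/μ = 4.0/7.8 = 0.5128
For M/M/1: Lq = λ²/(μ(μ-λ))
Lq = 16.00/(7.8 × 3.80)
Lq = 0.5398 passengers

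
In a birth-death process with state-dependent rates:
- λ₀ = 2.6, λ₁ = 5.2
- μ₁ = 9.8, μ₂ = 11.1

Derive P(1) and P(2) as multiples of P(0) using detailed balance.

Balance equations:
State 0: λ₀P₀ = μ₁P₁ → P₁ = (λ₀/μ₁)P₀ = (2.6/9.8)P₀ = 0.2653P₀
State 1: P₂ = (λ₀λ₁)/(μ₁μ₂)P₀ = (2.6×5.2)/(9.8×11.1)P₀ = 0.1243P₀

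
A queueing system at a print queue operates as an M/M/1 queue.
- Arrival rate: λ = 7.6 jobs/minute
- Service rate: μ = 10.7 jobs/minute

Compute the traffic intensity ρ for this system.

Server utilization: ρ = λ/μ
ρ = 7.6/10.7 = 0.7103
The server is busy 71.03% of the time.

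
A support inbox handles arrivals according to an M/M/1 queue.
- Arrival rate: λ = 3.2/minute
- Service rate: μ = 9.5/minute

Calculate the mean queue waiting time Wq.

First, compute utilization: ρ = λ/μ = 3.2/9.5 = 0.3368
For M/M/1: Wq = λ/(μ(μ-λ))
Wq = 3.2/(9.5 × (9.5-3.2))
Wq = 3.2/(9.5 × 6.30)
Wq = 0.05347 minutes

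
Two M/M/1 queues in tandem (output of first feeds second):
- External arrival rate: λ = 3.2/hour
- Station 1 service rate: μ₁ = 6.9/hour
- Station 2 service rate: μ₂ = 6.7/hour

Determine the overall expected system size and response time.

By Jackson's theorem, each station behaves as independent M/M/1.
Station 1: ρ₁ = 3.2/6.9 = 0.4638, L₁ = ρ₁/(1-ρ₁) = λ/(μ₁-λ) = 3.2/3.70 = 0.8649
Station 2: ρ₂ = 3.2/6.7 = 0.4776, L₂ = ρ₂/(1-ρ₂) = λ/(μ₂-λ) = 3.2/3.50 = 0.9143
Total: L = L₁ + L₂ = 0.8649 + 0.9143 = 1.7792
W = L/λ = 1.7792/3.2 = 0.5560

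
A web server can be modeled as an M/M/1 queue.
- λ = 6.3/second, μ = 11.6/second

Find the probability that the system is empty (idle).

ρ = λ/μ = 6.3/11.6 = 0.5431
P(0) = 1 - ρ = 1 - 0.5431 = 0.4569
The server is idle 45.69% of the time.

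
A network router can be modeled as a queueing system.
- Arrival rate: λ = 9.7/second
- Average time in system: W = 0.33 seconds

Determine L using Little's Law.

Little's Law: L = λW
L = 9.7 × 0.33 = 3.2010 packets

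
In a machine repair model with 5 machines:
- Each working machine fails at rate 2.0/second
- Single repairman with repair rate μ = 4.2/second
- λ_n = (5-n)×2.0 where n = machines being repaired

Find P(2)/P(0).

P(2)/P(0) = ∏_{i=0}^{2-1} λ_i/μ_{i+1}
= (5-0)×2.0/4.2 × (5-1)×2.0/4.2
= 4.5351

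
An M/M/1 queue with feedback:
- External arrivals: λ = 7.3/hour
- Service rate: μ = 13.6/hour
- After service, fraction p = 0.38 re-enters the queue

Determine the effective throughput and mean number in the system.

Effective arrival rate: λ_eff = λ/(1-p) = 7.3/(1-0.38) = 7.3/0.62 = 11.7742
ρ = λ_eff/μ = 11.7742/13.6 = 0.86575
L = ρ/(1-ρ) = 0.86575/(1-0.86575) = 6.4488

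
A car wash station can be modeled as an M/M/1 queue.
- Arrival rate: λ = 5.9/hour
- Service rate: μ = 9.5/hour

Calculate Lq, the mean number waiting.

ρ = λ/μ = 5.9/9.5 = 0.6211
For M/M/1: Lq = λ²/(μ(μ-λ))
Lq = 34.81/(9.5 × 3.60)
Lq = 1.0178 cars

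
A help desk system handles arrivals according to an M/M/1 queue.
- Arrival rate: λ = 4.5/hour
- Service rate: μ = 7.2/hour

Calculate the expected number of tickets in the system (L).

ρ = λ/μ = 4.5/7.2 = 0.6250
For M/M/1: L = λ/(μ-λ)
L = 4.5/(7.2-4.5) = 4.5/2.70
L = 1.6667 tickets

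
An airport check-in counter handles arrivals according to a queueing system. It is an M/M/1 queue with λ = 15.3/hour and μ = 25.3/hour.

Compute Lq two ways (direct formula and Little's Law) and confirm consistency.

Method 1 (direct): Lq = λ²/(μ(μ-λ)) = 234.09/(25.3 × 10.00) = 0.9253

Method 2 (Little's Law):
W = 1/(μ-λ) = 1/10.00 = 0.10000
Wq = W - 1/μ = 0.10000 - 0.039526 = 0.060474
Lq = λWq = 15.3 × 0.060474 = 0.9253 ✔ (matches Method 1)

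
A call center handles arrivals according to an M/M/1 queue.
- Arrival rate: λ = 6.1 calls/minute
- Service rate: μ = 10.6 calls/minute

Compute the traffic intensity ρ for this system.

Server utilization: ρ = λ/μ
ρ = 6.1/10.6 = 0.5755
The server is busy 57.55% of the time.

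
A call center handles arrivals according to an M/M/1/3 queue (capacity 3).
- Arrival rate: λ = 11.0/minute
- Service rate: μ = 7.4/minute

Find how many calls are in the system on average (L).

ρ = λ/μ = 11.0/7.4 = 1.4865
P₀ = (1-ρ)/(1-ρ^(K+1)) = (1-1.4865)/(1-1.4865^4) = -0.4865/-3.8827 = 0.1253
P_K = P₀×ρ^K = 0.1253 × 1.4865^3 = 0.1253 × 3.2847 = 0.4116
L = ρ[1 - (K+1)ρ^K + Kρ^(K+1)] / [(1-ρ)(1-ρ^(K+1))]
L = 1.4865 × (1 - 4×3.2847 + 3×4.8827) / ((1 - 1.4865) × (1 - 4.8827)) = 1.9747 calls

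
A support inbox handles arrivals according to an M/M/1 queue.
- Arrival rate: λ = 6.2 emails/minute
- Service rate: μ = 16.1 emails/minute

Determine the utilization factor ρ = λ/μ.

Server utilization: ρ = λ/μ
ρ = 6.2/16.1 = 0.3851
The server is busy 38.51% of the time.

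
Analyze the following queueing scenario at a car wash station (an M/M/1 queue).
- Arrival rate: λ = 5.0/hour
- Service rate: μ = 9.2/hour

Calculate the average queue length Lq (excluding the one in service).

ρ = λ/μ = 5.0/9.2 = 0.5435
For M/M/1: Lq = λ²/(μ(μ-λ))
Lq = 25.00/(9.2 × 4.20)
Lq = 0.6470 cars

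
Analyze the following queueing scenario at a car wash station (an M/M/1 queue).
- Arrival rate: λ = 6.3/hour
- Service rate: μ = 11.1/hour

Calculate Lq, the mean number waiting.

ρ = λ/μ = 6.3/11.1 = 0.5676
For M/M/1: Lq = λ²/(μ(μ-λ))
Lq = 39.69/(11.1 × 4.80)
Lq = 0.7449 cars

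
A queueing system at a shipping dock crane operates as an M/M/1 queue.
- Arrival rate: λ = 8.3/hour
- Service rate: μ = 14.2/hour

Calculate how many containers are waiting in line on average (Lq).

ρ = λ/μ = 8.3/14.2 = 0.5845
For M/M/1: Lq = λ²/(μ(μ-λ))
Lq = 68.89/(14.2 × 5.90)
Lq = 0.8223 containers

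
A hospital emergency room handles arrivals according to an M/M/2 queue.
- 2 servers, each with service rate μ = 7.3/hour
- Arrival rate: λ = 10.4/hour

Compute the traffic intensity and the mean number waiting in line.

Traffic intensity: ρ = λ/(cμ) = 10.4/(2×7.3) = 0.7123
Since ρ = 0.7123 < 1, system is stable.
Offered load a = λ/μ = cρ = 10.4/7.3 = 1.4247
P₀ = [ Σₙ₌₀^1 aⁿ/n! + a^2/(2!(1-ρ)) ]⁻¹
Σ = a^0/0! + a^1/1! = 1.0000 + 1.4247 = 2.4247
a^2/(2!(1-ρ)) = 2.0296/(2 × 0.28767) = 3.5277
P₀ = 1/(2.4247 + 3.5277) = 0.1680
Lq = P₀·a^2·ρ / (2!(1-ρ)²) = 0.1680 × 2.0296 × 0.7123 / (2 × 0.08275) = 1.4675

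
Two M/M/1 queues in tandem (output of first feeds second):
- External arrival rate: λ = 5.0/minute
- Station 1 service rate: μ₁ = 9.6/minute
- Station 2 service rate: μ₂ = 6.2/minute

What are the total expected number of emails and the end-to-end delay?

By Jackson's theorem, each station behaves as independent M/M/1.
Station 1: ρ₁ = 5.0/9.6 = 0.5208, L₁ = ρ₁/(1-ρ₁) = λ/(μ₁-λ) = 5.0/4.60 = 1.08696
Station 2: ρ₂ = 5.0/6.2 = 0.8065, L₂ = ρ₂/(1-ρ₂) = λ/(μ₂-λ) = 5.0/1.20 = 4.16667
Total: L = L₁ + L₂ = 1.08696 + 4.16667 = 5.2536
W = L/λ = 5.2536/5.0 = 1.0507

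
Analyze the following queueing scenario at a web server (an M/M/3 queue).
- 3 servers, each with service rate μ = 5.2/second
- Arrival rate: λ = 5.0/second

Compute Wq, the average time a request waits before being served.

Traffic intensity: ρ = λ/(cμ) = 5.0/(3×5.2) = 0.3205
Since ρ = 0.3205 < 1, system is stable.
Offered load a = λ/μ = cρ = 5.0/5.2 = 0.9615
P₀ = [ Σₙ₌₀^2 aⁿ/n! + a^3/(3!(1-ρ)) ]⁻¹
Σ = a^0/0! + a^1/1! + a^2/2! = 1.0000 + 0.9615 + 0.4623 = 2.4238
a^3/(3!(1-ρ)) = 0.8890/(6 × 0.6795) = 0.2181
P₀ = 1/(2.4238 + 0.2181) = 0.3785
Lq = P₀·a^3·ρ / (3!(1-ρ)²) = 0.3785 × 0.8890 × 0.3205 / (6 × 0.4617) = 0.03893
Wq = Lq/λ = 0.038933/5.0 = 0.007787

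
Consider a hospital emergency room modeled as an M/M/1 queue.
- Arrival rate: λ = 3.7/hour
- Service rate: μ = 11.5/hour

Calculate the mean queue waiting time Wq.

First, compute utilization: ρ = λ/μ = 3.7/11.5 = 0.3217
For M/M/1: Wq = λ/(μ(μ-λ))
Wq = 3.7/(11.5 × (11.5-3.7))
Wq = 3.7/(11.5 × 7.80)
Wq = 0.04125 hours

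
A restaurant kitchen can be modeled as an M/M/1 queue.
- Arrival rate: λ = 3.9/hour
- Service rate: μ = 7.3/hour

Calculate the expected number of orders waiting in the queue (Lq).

ρ = λ/μ = 3.9/7.3 = 0.5342
For M/M/1: Lq = λ²/(μ(μ-λ))
Lq = 15.21/(7.3 × 3.40)
Lq = 0.6128 orders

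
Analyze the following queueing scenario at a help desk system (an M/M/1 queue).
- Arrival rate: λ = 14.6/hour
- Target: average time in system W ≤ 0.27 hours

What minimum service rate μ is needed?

For M/M/1: W = 1/(μ-λ)
Need W ≤ 0.27, so 1/(μ-λ) ≤ 0.27
μ - λ ≥ 1/0.27 = 3.7037
μ ≥ 14.6 + 3.7037 = 18.3037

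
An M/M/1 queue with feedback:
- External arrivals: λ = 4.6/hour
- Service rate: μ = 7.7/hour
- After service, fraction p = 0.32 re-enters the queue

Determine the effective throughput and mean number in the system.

Effective arrival rate: λ_eff = λ/(1-p) = 4.6/(1-0.32) = 4.6/0.68 = 6.764706
ρ = λ_eff/μ = 6.764706/7.7 = 0.878533
L = ρ/(1-ρ) = 0.878533/(1-0.878533) = 7.2327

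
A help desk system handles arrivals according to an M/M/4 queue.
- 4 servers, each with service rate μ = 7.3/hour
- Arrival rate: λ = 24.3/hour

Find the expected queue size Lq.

Traffic intensity: ρ = λ/(cμ) = 24.3/(4×7.3) = 0.8322
Since ρ = 0.8322 < 1, system is stable.
Offered load a = λ/μ = cρ = 24.3/7.3 = 3.3288
P₀ = [ Σₙ₌₀^3 aⁿ/n! + a^4/(4!(1-ρ)) ]⁻¹
Σ = a^0/0! + a^1/1! + a^2/2! + a^3/3! = 1.0000 + 3.3288 + 5.5403 + 6.1475 = 16.0166
a^4/(4!(1-ρ)) = 122.7817/(24 × 0.1678082) = 30.4866
P₀ = 1/(16.0166 + 30.4866) = 0.02150
Lq = P₀·a^4·ρ / (4!(1-ρ)²) = 0.021504 × 122.7817 × 0.83219 / (24 × 0.028160) = 3.2511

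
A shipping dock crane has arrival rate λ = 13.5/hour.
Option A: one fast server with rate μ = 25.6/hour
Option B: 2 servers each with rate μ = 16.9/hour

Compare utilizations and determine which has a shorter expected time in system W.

Option A: single server μ = 25.6 (M/M/1)
  ρ_A = 13.5/25.6 = 0.5273
  W_A = 1/(μ-λ) = 1/(25.6-13.5) = 1/12.10 = 0.08264

Option B: 2 servers μ = 16.9 (M/M/2)
  ρ_B = λ/(cμ) = 13.5/(2×16.9) = 0.3994
  Offered load a = λ/μ = cρ = 13.5/16.9 = 0.7988
  P₀ = [ Σₙ₌₀^1 aⁿ/n! + a^2/(2!(1-ρ)) ]⁻¹
  Σ = a^0/0! + a^1/1! = 1.0000 + 0.7988 = 1.7988
  a^2/(2!(1-ρ)) = 0.6381/(2 × 0.6006) = 0.5312
  P₀ = 1/(1.7988 + 0.5312) = 0.4292
  Lq = P₀·a^2·ρ / (2!(1-ρ)²) = 0.4292 × 0.6381 × 0.3994 / (2 × 0.3607) = 0.1516
  Wq_B = Lq/λ = 0.1516/13.5 = 0.01123
  W_B = Wq_B + 1/μ = 0.01123 + 0.05917 = 0.07040

Since W_B = 0.07040 < W_A = 0.08264, Option B (multiple servers) has the shorter time in system.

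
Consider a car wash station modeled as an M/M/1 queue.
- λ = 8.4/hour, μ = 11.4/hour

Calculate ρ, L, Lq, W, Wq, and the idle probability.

Step 1: ρ = λ/μ = 8.4/11.4 = 0.7368
Step 2: L = λ/(μ-λ) = 8.4/3.00 = 2.8000
Step 3: Lq = λ²/(μ(μ-λ)) = 70.56/(11.4×3.00) = 2.0632
Step 4: W = 1/(μ-λ) = 1/3.00 = 0.33333
Step 5: Wq = λ/(μ(μ-λ)) = 8.4/(11.4×3.00) = 0.2456
Step 6: P(0) = 1-ρ = 0.2632
Verify: L = λW = 8.4×0.33333 = 2.8000 ✔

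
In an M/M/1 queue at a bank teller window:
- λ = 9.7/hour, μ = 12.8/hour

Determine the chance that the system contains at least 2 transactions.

ρ = λ/μ = 9.7/12.8 = 0.7578
P(N ≥ n) = ρⁿ
P(N ≥ 2) = 0.7578^2
P(N ≥ 2) = 0.5743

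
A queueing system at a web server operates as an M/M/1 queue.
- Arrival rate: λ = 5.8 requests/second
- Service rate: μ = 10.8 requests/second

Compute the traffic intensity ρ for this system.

Server utilization: ρ = λ/μ
ρ = 5.8/10.8 = 0.5370
The server is busy 53.70% of the time.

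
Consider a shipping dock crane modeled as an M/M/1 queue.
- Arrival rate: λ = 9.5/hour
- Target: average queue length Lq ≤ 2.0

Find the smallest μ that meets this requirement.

For M/M/1: Lq = λ²/(μ(μ-λ))
Need Lq ≤ 2.0, i.e. μ(μ-λ) ≥ λ²/2.0
μ² - 9.5μ - 90.25/2.0 ≥ 0  →  μ² - 9.5μ - 45.1250 ≥ 0
Quadratic formula (positive root): μ = [λ + √(λ² + 4×45.1250)]/2
Discriminant: 90.25 + 4×45.1250 = 270.7500, √270.7500 = 16.4545
μ ≥ (9.5 + 16.4545)/2 = 12.9772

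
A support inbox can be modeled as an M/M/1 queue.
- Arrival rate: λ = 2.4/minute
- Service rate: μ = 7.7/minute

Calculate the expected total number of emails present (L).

ρ = λ/μ = 2.4/7.7 = 0.3117
For M/M/1: L = λ/(μ-λ)
L = 2.4/(7.7-2.4) = 2.4/5.30
L = 0.4528 emails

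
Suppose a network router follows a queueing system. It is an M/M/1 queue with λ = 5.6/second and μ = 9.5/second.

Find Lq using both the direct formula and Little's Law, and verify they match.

Method 1 (direct): Lq = λ²/(μ(μ-λ)) = 31.36/(9.5 × 3.90) = 0.8464

Method 2 (Little's Law):
W = 1/(μ-λ) = 1/3.90 = 0.25641
Wq = W - 1/μ = 0.25641 - 0.10526 = 0.15115
Lq = λWq = 5.6 × 0.15115 = 0.8464 ✔ (matches Method 1)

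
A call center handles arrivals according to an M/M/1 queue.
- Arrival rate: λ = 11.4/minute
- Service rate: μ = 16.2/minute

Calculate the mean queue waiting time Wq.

First, compute utilization: ρ = λ/μ = 11.4/16.2 = 0.7037
For M/M/1: Wq = λ/(μ(μ-λ))
Wq = 11.4/(16.2 × (16.2-11.4))
Wq = 11.4/(16.2 × 4.80)
Wq = 0.1466 minutes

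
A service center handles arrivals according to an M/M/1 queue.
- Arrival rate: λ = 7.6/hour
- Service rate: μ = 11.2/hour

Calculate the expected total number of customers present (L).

ρ = λ/μ = 7.6/11.2 = 0.6786
For M/M/1: L = λ/(μ-λ)
L = 7.6/(11.2-7.6) = 7.6/3.60
L = 2.1111 customers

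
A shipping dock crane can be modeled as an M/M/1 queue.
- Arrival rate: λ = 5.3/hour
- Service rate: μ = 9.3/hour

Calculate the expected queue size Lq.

ρ = λ/μ = 5.3/9.3 = 0.5699
For M/M/1: Lq = λ²/(μ(μ-λ))
Lq = 28.09/(9.3 × 4.00)
Lq = 0.7551 containers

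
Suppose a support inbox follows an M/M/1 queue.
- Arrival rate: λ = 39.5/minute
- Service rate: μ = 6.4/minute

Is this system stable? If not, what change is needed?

Stability requires ρ = λ/(cμ) < 1
ρ = 39.5/(1 × 6.4) = 39.5/6.40 = 6.1719
Since 6.1719 ≥ 1, the system is UNSTABLE.
Queue grows without bound. Need μ > λ = 39.5.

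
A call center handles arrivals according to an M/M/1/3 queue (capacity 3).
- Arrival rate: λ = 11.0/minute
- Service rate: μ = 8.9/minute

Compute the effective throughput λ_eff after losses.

ρ = λ/μ = 11.0/8.9 = 1.2360
P₀ = (1-ρ)/(1-ρ^(K+1)) = (1-1.2360)/(1-1.2360^4) = -0.2360/-1.3339 = 0.1769
P_K = P₀×ρ^K = 0.17693 × 1.2360^3 = 0.17693 × 1.8882 = 0.3341
λ_eff = λ(1-P_K) = 11.0 × (1 - 0.33407) = 11.0 × 0.66593 = 7.3252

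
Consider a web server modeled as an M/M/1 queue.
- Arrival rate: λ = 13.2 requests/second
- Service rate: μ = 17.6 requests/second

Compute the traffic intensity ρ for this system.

Server utilization: ρ = λ/μ
ρ = 13.2/17.6 = 0.7500
The server is busy 75.00% of the time.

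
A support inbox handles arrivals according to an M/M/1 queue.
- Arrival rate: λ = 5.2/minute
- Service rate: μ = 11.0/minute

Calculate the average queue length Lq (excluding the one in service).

ρ = λ/μ = 5.2/11.0 = 0.4727
For M/M/1: Lq = λ²/(μ(μ-λ))
Lq = 27.04/(11.0 × 5.80)
Lq = 0.4238 emails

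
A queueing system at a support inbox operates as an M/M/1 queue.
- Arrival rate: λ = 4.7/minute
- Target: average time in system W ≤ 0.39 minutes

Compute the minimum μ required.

For M/M/1: W = 1/(μ-λ)
Need W ≤ 0.39, so 1/(μ-λ) ≤ 0.39
μ - λ ≥ 1/0.39 = 2.5641
μ ≥ 4.7 + 2.5641 = 7.2641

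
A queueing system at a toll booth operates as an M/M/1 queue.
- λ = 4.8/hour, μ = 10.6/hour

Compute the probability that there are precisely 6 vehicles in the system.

ρ = λ/μ = 4.8/10.6 = 0.45283
P(n) = (1-ρ)ρⁿ
P(6) = (1-0.45283) × 0.45283^6
P(6) = 0.5472 × 0.008622
P(6) = 0.004718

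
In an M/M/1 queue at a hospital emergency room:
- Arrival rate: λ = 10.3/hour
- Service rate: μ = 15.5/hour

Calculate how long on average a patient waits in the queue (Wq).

First, compute utilization: ρ = λ/μ = 10.3/15.5 = 0.6645
For M/M/1: Wq = λ/(μ(μ-λ))
Wq = 10.3/(15.5 × (15.5-10.3))
Wq = 10.3/(15.5 × 5.20)
Wq = 0.1278 hours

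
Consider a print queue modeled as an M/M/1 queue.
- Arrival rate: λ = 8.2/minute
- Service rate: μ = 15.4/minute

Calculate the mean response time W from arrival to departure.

First, compute utilization: ρ = λ/μ = 8.2/15.4 = 0.5325
For M/M/1: W = 1/(μ-λ)
W = 1/(15.4-8.2) = 1/7.20
W = 0.1389 minutes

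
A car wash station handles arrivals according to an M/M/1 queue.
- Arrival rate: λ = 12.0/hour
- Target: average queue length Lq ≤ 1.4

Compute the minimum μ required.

For M/M/1: Lq = λ²/(μ(μ-λ))
Need Lq ≤ 1.4, i.e. μ(μ-λ) ≥ λ²/1.4
μ² - 12.0μ - 144.00/1.4 ≥ 0  →  μ² - 12.0μ - 102.85714 ≥ 0
Quadratic formula (positive root): μ = [λ + √(λ² + 4×102.85714)]/2
Discriminant: 144.00 + 4×102.85714 = 555.4286, √555.4286 = 23.56753
μ ≥ (12.0 + 23.56753)/2 = 17.7838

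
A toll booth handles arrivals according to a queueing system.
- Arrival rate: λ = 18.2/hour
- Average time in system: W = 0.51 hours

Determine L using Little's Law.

Little's Law: L = λW
L = 18.2 × 0.51 = 9.2820 vehicles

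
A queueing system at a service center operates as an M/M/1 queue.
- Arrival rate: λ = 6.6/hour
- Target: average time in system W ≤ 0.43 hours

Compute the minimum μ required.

For M/M/1: W = 1/(μ-λ)
Need W ≤ 0.43, so 1/(μ-λ) ≤ 0.43
μ - λ ≥ 1/0.43 = 2.3256
μ ≥ 6.6 + 2.3256 = 8.9256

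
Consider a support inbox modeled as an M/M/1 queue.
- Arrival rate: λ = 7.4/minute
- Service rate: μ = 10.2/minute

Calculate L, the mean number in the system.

ρ = λ/μ = 7.4/10.2 = 0.7255
For M/M/1: L = λ/(μ-λ)
L = 7.4/(10.2-7.4) = 7.4/2.80
L = 2.6429 emails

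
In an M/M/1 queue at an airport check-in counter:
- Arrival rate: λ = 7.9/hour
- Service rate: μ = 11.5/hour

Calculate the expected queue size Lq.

ρ = λ/μ = 7.9/11.5 = 0.6870
For M/M/1: Lq = λ²/(μ(μ-λ))
Lq = 62.41/(11.5 × 3.60)
Lq = 1.5075 passengers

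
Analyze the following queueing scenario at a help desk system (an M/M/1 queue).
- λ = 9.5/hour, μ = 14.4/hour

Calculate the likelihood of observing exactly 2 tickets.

ρ = λ/μ = 9.5/14.4 = 0.6597
P(n) = (1-ρ)ρⁿ
P(2) = (1-0.6597) × 0.6597^2
P(2) = 0.3403 × 0.4352
P(2) = 0.1481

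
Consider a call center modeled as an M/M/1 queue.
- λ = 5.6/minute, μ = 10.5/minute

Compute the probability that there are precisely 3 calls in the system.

ρ = λ/μ = 5.6/10.5 = 0.5333333
P(n) = (1-ρ)ρⁿ
P(3) = (1-0.5333333) × 0.5333333^3
P(3) = 0.4667 × 0.1517
P(3) = 0.07080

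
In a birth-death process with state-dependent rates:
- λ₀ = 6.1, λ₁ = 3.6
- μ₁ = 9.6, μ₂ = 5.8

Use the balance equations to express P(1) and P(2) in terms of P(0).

Balance equations:
State 0: λ₀P₀ = μ₁P₁ → P₁ = (λ₀/μ₁)P₀ = (6.1/9.6)P₀ = 0.6354P₀
State 1: P₂ = (λ₀λ₁)/(μ₁μ₂)P₀ = (6.1×3.6)/(9.6×5.8)P₀ = 0.3944P₀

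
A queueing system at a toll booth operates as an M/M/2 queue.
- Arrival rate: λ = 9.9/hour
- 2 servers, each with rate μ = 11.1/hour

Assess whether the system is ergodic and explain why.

Stability requires ρ = λ/(cμ) < 1
ρ = 9.9/(2 × 11.1) = 9.9/22.20 = 0.4459
Since 0.4459 < 1, the system is STABLE.
The servers are busy 44.59% of the time.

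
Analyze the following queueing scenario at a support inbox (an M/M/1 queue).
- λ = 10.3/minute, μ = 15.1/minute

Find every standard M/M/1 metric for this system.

Step 1: ρ = λ/μ = 10.3/15.1 = 0.6821
Step 2: L = λ/(μ-λ) = 10.3/4.80 = 2.1458
Step 3: Lq = λ²/(μ(μ-λ)) = 106.09/(15.1×4.80) = 1.4637
Step 4: W = 1/(μ-λ) = 1/4.80 = 0.20833
Step 5: Wq = λ/(μ(μ-λ)) = 10.3/(15.1×4.80) = 0.1421
Step 6: P(0) = 1-ρ = 0.3179
Verify: L = λW = 10.3×0.20833 = 2.1458 ✔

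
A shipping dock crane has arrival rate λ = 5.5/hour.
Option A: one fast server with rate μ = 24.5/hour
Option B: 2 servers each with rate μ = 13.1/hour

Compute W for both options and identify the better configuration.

Option A: single server μ = 24.5 (M/M/1)
  ρ_A = 5.5/24.5 = 0.2245
  W_A = 1/(μ-λ) = 1/(24.5-5.5) = 1/19.00 = 0.05263

Option B: 2 servers μ = 13.1 (M/M/2)
  ρ_B = λ/(cμ) = 5.5/(2×13.1) = 0.2099
  Offered load a = λ/μ = cρ = 5.5/13.1 = 0.4198
  P₀ = [ Σₙ₌₀^1 aⁿ/n! + a^2/(2!(1-ρ)) ]⁻¹
  Σ = a^0/0! + a^1/1! = 1.0000 + 0.4198 = 1.4198
  a^2/(2!(1-ρ)) = 0.1763/(2 × 0.7901) = 0.1116
  P₀ = 1/(1.4198 + 0.1116) = 0.6530
  Lq = P₀·a^2·ρ / (2!(1-ρ)²) = 0.65300 × 0.17627 × 0.20992 / (2 × 0.62422) = 0.01935
  Wq_B = Lq/λ = 0.0193547/5.5 = 0.0035190
  W_B = Wq_B + 1/μ = 0.0035190 + 0.076336 = 0.07985

Since W_A = 0.05263 < W_B = 0.07985, Option A (single fast server) has the shorter time in system.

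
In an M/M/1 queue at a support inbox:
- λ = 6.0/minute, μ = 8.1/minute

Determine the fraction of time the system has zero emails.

ρ = λ/μ = 6.0/8.1 = 0.7407
P(0) = 1 - ρ = 1 - 0.7407 = 0.2593
The server is idle 25.93% of the time.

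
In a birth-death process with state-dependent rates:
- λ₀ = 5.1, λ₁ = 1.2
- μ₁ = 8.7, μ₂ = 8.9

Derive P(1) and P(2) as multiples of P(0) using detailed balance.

Balance equations:
State 0: λ₀P₀ = μ₁P₁ → P₁ = (λ₀/μ₁)P₀ = (5.1/8.7)P₀ = 0.5862P₀
State 1: P₂ = (λ₀λ₁)/(μ₁μ₂)P₀ = (5.1×1.2)/(8.7×8.9)P₀ = 0.07904P₀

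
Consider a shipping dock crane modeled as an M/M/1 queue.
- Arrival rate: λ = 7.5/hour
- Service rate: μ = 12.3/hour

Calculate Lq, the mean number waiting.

ρ = λ/μ = 7.5/12.3 = 0.6098
For M/M/1: Lq = λ²/(μ(μ-λ))
Lq = 56.25/(12.3 × 4.80)
Lq = 0.9527 containers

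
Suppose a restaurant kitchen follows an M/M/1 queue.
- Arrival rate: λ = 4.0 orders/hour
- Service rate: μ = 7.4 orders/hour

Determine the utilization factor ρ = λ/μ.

Server utilization: ρ = λ/μ
ρ = 4.0/7.4 = 0.5405
The server is busy 54.05% of the time.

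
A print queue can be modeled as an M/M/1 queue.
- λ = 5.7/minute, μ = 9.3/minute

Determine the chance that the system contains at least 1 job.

ρ = λ/μ = 5.7/9.3 = 0.6129
P(N ≥ n) = ρⁿ
P(N ≥ 1) = 0.6129^1
P(N ≥ 1) = 0.6129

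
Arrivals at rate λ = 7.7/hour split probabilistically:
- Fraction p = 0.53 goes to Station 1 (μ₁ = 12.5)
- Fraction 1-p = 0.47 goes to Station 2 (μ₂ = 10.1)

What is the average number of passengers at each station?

Effective rates: λ₁ = 7.7×0.53 = 4.081, λ₂ = 7.7×0.47 = 3.619
Station 1: ρ₁ = 4.081/12.5 = 0.32648, L₁ = ρ₁/(1-ρ₁) = 0.32648/(1-0.32648) = 0.4847
Station 2: ρ₂ = 3.619/10.1 = 0.3583, L₂ = ρ₂/(1-ρ₂) = 0.3583/(1-0.3583) = 0.5584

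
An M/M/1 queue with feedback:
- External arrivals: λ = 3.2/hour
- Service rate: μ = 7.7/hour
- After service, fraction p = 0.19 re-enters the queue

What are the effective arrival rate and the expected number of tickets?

Effective arrival rate: λ_eff = λ/(1-p) = 3.2/(1-0.19) = 3.2/0.81 = 3.95062
ρ = λ_eff/μ = 3.95062/7.7 = 0.51307
L = ρ/(1-ρ) = 0.51307/(1-0.51307) = 1.0537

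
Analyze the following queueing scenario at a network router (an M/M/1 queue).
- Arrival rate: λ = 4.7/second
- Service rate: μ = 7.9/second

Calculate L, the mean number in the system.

ρ = λ/μ = 4.7/7.9 = 0.5949
For M/M/1: L = λ/(μ-λ)
L = 4.7/(7.9-4.7) = 4.7/3.20
L = 1.4688 packets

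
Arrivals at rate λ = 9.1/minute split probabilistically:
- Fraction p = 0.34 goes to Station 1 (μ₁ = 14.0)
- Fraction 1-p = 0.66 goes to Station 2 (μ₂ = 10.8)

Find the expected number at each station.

Effective rates: λ₁ = 9.1×0.34 = 3.094, λ₂ = 9.1×0.66 = 6.006
Station 1: ρ₁ = 3.094/14.0 = 0.2210, L₁ = ρ₁/(1-ρ₁) = 0.2210/(1-0.2210) = 0.2837
Station 2: ρ₂ = 6.006/10.8 = 0.5561, L₂ = ρ₂/(1-ρ₂) = 0.5561/(1-0.5561) = 1.2528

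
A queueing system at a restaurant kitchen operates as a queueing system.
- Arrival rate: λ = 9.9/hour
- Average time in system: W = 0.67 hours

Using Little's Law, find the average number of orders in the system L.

Little's Law: L = λW
L = 9.9 × 0.67 = 6.6330 orders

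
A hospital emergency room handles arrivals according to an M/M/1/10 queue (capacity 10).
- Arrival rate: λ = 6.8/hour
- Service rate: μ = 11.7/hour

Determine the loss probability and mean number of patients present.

ρ = λ/μ = 6.8/11.7 = 0.5812
P₀ = (1-ρ)/(1-ρ^(K+1)) = (1-0.5812)/(1-0.5812^11) = 0.4188/0.9974 = 0.4199
P_K = P₀×ρ^K = 0.4199 × 0.5812^10 = 0.4199 × 0.004398 = 0.001847
Blocking probability P_10 = 0.001847 (0.18%)
L = ρ[1 - (K+1)ρ^K + Kρ^(K+1)] / [(1-ρ)(1-ρ^(K+1))]
L = 0.5812 × (1 - 11×0.004398 + 10×0.002556) / ((1 - 0.5812) × (1 - 0.002556)) = 1.3596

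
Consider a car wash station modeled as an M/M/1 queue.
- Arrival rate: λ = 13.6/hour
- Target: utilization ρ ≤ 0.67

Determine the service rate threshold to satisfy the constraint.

ρ = λ/μ, so μ = λ/ρ
μ ≥ 13.6/0.67 = 20.2985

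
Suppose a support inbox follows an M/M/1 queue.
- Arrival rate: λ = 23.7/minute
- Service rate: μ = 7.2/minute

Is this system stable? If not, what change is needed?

Stability requires ρ = λ/(cμ) < 1
ρ = 23.7/(1 × 7.2) = 23.7/7.20 = 3.2917
Since 3.2917 ≥ 1, the system is UNSTABLE.
Queue grows without bound. Need μ > λ = 23.7.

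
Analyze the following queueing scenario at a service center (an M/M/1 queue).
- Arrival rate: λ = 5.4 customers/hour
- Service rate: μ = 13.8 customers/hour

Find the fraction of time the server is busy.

Server utilization: ρ = λ/μ
ρ = 5.4/13.8 = 0.3913
The server is busy 39.13% of the time.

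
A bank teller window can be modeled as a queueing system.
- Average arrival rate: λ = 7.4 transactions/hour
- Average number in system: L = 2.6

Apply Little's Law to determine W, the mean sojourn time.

Little's Law: L = λW, so W = L/λ
W = 2.6/7.4 = 0.3514 hours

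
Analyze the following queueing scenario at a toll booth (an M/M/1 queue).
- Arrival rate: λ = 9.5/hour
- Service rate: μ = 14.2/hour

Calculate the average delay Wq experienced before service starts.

First, compute utilization: ρ = λ/μ = 9.5/14.2 = 0.6690
For M/M/1: Wq = λ/(μ(μ-λ))
Wq = 9.5/(14.2 × (14.2-9.5))
Wq = 9.5/(14.2 × 4.70)
Wq = 0.1423 hours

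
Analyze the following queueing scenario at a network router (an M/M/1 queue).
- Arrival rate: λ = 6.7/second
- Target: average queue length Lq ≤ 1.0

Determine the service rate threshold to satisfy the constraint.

For M/M/1: Lq = λ²/(μ(μ-λ))
Need Lq ≤ 1.0, i.e. μ(μ-λ) ≥ λ²/1.0
μ² - 6.7μ - 44.89/1.0 ≥ 0  →  μ² - 6.7μ - 44.8900 ≥ 0
Quadratic formula (positive root): μ = [λ + √(λ² + 4×44.8900)]/2
Discriminant: 44.89 + 4×44.8900 = 224.4500, √224.4500 = 14.9817
μ ≥ (6.7 + 14.9817)/2 = 10.8408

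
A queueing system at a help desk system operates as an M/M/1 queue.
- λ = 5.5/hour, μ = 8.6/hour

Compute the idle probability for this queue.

ρ = λ/μ = 5.5/8.6 = 0.6395
P(0) = 1 - ρ = 1 - 0.6395 = 0.3605
The server is idle 36.05% of the time.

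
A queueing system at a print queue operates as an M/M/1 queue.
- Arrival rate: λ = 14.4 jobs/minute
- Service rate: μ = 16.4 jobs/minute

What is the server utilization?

Server utilization: ρ = λ/μ
ρ = 14.4/16.4 = 0.8780
The server is busy 87.80% of the time.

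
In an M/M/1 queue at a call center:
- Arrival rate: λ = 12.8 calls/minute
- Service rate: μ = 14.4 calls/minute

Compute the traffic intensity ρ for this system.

Server utilization: ρ = λ/μ
ρ = 12.8/14.4 = 0.8889
The server is busy 88.89% of the time.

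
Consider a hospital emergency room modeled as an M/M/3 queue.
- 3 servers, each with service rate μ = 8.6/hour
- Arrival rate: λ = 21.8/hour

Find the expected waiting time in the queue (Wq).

Traffic intensity: ρ = λ/(cμ) = 21.8/(3×8.6) = 0.8450
Since ρ = 0.8450 < 1, system is stable.
Offered load a = λ/μ = cρ = 21.8/8.6 = 2.5349
P₀ = [ Σₙ₌₀^2 aⁿ/n! + a^3/(3!(1-ρ)) ]⁻¹
Σ = a^0/0! + a^1/1! + a^2/2! = 1.0000 + 2.5349 + 3.2128 = 6.7477
a^3/(3!(1-ρ)) = 16.28824/(6 × 0.1550388) = 17.5099
P₀ = 1/(6.7477 + 17.5099) = 0.04122
Lq = P₀·a^3·ρ / (3!(1-ρ)²) = 0.0412243 × 16.2882 × 0.844961 / (6 × 0.0240370) = 3.9340
Wq = Lq/λ = 3.9340/21.8 = 0.1805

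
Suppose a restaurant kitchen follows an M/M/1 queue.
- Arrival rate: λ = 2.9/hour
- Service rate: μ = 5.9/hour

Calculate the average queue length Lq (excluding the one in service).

ρ = λ/μ = 2.9/5.9 = 0.4915
For M/M/1: Lq = λ²/(μ(μ-λ))
Lq = 8.41/(5.9 × 3.00)
Lq = 0.4751 orders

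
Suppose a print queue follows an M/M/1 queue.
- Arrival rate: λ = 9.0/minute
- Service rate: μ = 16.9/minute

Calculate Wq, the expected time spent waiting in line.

First, compute utilization: ρ = λ/μ = 9.0/16.9 = 0.5325
For M/M/1: Wq = λ/(μ(μ-λ))
Wq = 9.0/(16.9 × (16.9-9.0))
Wq = 9.0/(16.9 × 7.90)
Wq = 0.06741 minutes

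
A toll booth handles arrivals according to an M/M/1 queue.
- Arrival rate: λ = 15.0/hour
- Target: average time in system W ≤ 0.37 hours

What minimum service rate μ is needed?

For M/M/1: W = 1/(μ-λ)
Need W ≤ 0.37, so 1/(μ-λ) ≤ 0.37
μ - λ ≥ 1/0.37 = 2.7027
μ ≥ 15.0 + 2.7027 = 17.7027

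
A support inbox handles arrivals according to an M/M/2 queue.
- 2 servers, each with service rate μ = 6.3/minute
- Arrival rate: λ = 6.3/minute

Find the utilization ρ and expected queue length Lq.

Traffic intensity: ρ = λ/(cμ) = 6.3/(2×6.3) = 0.5000
Since ρ = 0.5000 < 1, system is stable.
Offered load a = λ/μ = cρ = 6.3/6.3 = 1.0000
P₀ = [ Σₙ₌₀^1 aⁿ/n! + a^2/(2!(1-ρ)) ]⁻¹
Σ = a^0/0! + a^1/1! = 1.0000 + 1.0000 = 2.0000
a^2/(2!(1-ρ)) = 1.0000/(2 × 0.5000) = 1.0000
P₀ = 1/(2.0000 + 1.0000) = 0.3333
Lq = P₀·a^2·ρ / (2!(1-ρ)²) = 0.3333 × 1.0000 × 0.5000 / (2 × 0.2500) = 0.3333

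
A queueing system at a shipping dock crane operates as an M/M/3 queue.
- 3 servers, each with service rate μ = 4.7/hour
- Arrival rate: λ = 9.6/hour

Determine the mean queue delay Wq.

Traffic intensity: ρ = λ/(cμ) = 9.6/(3×4.7) = 0.6809
Since ρ = 0.6809 < 1, system is stable.
Offered load a = λ/μ = cρ = 9.6/4.7 = 2.0426
P₀ = [ Σₙ₌₀^2 aⁿ/n! + a^3/(3!(1-ρ)) ]⁻¹
Σ = a^0/0! + a^1/1! + a^2/2! = 1.0000 + 2.0426 + 2.0860 = 5.1286
a^3/(3!(1-ρ)) = 8.5216/(6 × 0.31915) = 4.4502
P₀ = 1/(5.1286 + 4.4502) = 0.1044
Lq = P₀·a^3·ρ / (3!(1-ρ)²) = 0.10440 × 8.5216 × 0.68085 / (6 × 0.10186) = 0.9911
Wq = Lq/λ = 0.9911/9.6 = 0.1032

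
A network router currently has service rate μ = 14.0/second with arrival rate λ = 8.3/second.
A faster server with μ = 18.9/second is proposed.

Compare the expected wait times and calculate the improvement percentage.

System 1: ρ₁ = 8.3/14.0 = 0.5929, W₁ = 1/(14.0-8.3) = 0.17544
System 2: ρ₂ = 8.3/18.9 = 0.4392, W₂ = 1/(18.9-8.3) = 0.094340
Improvement: (W₁-W₂)/W₁ = (0.17544-0.094340)/0.17544 = 46.23%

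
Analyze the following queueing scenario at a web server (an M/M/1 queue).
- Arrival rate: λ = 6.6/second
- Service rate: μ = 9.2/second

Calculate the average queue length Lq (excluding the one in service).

ρ = λ/μ = 6.6/9.2 = 0.7174
For M/M/1: Lq = λ²/(μ(μ-λ))
Lq = 43.56/(9.2 × 2.60)
Lq = 1.8211 requests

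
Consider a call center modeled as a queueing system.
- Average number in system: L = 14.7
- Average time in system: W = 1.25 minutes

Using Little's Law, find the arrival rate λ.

Little's Law: L = λW, so λ = L/W
λ = 14.7/1.25 = 11.7600 calls/minute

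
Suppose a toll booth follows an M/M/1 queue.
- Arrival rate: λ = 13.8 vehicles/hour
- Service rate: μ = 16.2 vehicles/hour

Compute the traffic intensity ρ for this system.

Server utilization: ρ = λ/μ
ρ = 13.8/16.2 = 0.8519
The server is busy 85.19% of the time.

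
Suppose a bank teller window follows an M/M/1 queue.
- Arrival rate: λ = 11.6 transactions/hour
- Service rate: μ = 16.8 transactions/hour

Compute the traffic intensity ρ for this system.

Server utilization: ρ = λ/μ
ρ = 11.6/16.8 = 0.6905
The server is busy 69.05% of the time.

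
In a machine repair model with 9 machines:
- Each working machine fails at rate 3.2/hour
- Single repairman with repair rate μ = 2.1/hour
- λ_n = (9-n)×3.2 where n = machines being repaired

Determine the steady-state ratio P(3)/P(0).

P(3)/P(0) = ∏_{i=0}^{3-1} λ_i/μ_{i+1}
= (9-0)×3.2/2.1 × (9-1)×3.2/2.1 × (9-2)×3.2/2.1
= 1783.2925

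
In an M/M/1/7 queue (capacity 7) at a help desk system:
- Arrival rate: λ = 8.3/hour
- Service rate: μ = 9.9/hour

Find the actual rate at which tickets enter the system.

ρ = λ/μ = 8.3/9.9 = 0.838384
P₀ = (1-ρ)/(1-ρ^(K+1)) = (1-0.838384)/(1-0.838384^8) = 0.1616/0.7559 = 0.2138
P_K = P₀×ρ^K = 0.21380 × 0.838384^7 = 0.21380 × 0.29114 = 0.06225
λ_eff = λ(1-P_K) = 8.3 × (1 - 0.062246) = 8.3 × 0.937754 = 7.7834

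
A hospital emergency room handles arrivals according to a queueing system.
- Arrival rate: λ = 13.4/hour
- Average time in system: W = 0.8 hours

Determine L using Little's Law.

Little's Law: L = λW
L = 13.4 × 0.8 = 10.7200 patients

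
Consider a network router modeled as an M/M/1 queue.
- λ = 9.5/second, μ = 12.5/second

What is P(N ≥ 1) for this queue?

ρ = λ/μ = 9.5/12.5 = 0.7600
P(N ≥ n) = ρⁿ
P(N ≥ 1) = 0.7600^1
P(N ≥ 1) = 0.7600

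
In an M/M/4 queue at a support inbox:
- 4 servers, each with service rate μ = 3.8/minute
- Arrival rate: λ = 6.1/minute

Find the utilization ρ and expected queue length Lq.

Traffic intensity: ρ = λ/(cμ) = 6.1/(4×3.8) = 0.4013
Since ρ = 0.4013 < 1, system is stable.
Offered load a = λ/μ = cρ = 6.1/3.8 = 1.6053
P₀ = [ Σₙ₌₀^3 aⁿ/n! + a^4/(4!(1-ρ)) ]⁻¹
Σ = a^0/0! + a^1/1! + a^2/2! + a^3/3! = 1.0000 + 1.6053 + 1.2884 + 0.6894 = 4.5831
a^4/(4!(1-ρ)) = 6.6403/(24 × 0.5987) = 0.4621
P₀ = 1/(4.5831 + 0.4621) = 0.1982
Lq = P₀·a^4·ρ / (4!(1-ρ)²) = 0.1982 × 6.6403 × 0.4013 / (24 × 0.3584) = 0.06140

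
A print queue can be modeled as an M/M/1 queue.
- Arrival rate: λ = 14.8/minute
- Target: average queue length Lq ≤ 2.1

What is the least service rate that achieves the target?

For M/M/1: Lq = λ²/(μ(μ-λ))
Need Lq ≤ 2.1, i.e. μ(μ-λ) ≥ λ²/2.1
μ² - 14.8μ - 219.04/2.1 ≥ 0  →  μ² - 14.8μ - 104.30476 ≥ 0
Quadratic formula (positive root): μ = [λ + √(λ² + 4×104.30476)]/2
Discriminant: 219.04 + 4×104.30476 = 636.2590, √636.2590 = 25.2242
μ ≥ (14.8 + 25.2242)/2 = 20.0121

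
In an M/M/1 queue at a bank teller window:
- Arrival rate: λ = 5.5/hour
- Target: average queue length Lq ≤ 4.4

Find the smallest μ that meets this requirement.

For M/M/1: Lq = λ²/(μ(μ-λ))
Need Lq ≤ 4.4, i.e. μ(μ-λ) ≥ λ²/4.4
μ² - 5.5μ - 30.25/4.4 ≥ 0  →  μ² - 5.5μ - 6.8750 ≥ 0
Quadratic formula (positive root): μ = [λ + √(λ² + 4×6.8750)]/2
Discriminant: 30.25 + 4×6.8750 = 57.7500, √57.7500 = 7.59934
μ ≥ (5.5 + 7.59934)/2 = 6.5497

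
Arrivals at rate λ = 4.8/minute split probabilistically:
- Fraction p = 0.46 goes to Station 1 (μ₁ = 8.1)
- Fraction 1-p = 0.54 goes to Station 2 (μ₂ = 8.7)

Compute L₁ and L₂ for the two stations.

Effective rates: λ₁ = 4.8×0.46 = 2.208, λ₂ = 4.8×0.54 = 2.592
Station 1: ρ₁ = 2.208/8.1 = 0.27259, L₁ = ρ₁/(1-ρ₁) = 0.27259/(1-0.27259) = 0.3747
Station 2: ρ₂ = 2.592/8.7 = 0.29793, L₂ = ρ₂/(1-ρ₂) = 0.29793/(1-0.29793) = 0.4244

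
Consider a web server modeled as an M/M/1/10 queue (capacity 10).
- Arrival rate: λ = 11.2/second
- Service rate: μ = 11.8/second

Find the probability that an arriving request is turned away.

ρ = λ/μ = 11.2/11.8 = 0.949153
P₀ = (1-ρ)/(1-ρ^(K+1)) = (1-0.949153)/(1-0.949153^11) = 0.05085/0.4368 = 0.1164
P_K = P₀×ρ^K = 0.11642 × 0.949153^10 = 0.11642 × 0.59342 = 0.06909
Blocking probability = 6.91%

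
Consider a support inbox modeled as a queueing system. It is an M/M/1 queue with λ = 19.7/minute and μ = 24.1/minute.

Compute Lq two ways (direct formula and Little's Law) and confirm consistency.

Method 1 (direct): Lq = λ²/(μ(μ-λ)) = 388.09/(24.1 × 4.40) = 3.6598

Method 2 (Little's Law):
W = 1/(μ-λ) = 1/4.40 = 0.227273
Wq = W - 1/μ = 0.227273 - 0.0414938 = 0.185779
Lq = λWq = 19.7 × 0.185779 = 3.6598 ✔ (matches Method 1)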